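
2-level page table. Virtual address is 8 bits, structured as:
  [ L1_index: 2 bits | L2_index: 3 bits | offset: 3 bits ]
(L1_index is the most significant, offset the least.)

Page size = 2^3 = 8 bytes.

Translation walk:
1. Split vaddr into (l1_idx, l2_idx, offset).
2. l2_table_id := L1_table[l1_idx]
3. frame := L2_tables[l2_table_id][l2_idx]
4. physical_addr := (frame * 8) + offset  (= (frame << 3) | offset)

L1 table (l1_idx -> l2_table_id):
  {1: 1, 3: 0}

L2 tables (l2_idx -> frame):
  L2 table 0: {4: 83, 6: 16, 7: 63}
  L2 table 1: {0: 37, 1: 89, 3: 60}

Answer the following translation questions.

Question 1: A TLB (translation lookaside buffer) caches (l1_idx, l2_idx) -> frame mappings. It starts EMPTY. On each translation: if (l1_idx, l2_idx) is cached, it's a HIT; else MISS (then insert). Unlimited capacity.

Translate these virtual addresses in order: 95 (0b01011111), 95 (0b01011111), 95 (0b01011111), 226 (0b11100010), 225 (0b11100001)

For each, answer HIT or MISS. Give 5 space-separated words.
Answer: MISS HIT HIT MISS HIT

Derivation:
vaddr=95: (1,3) not in TLB -> MISS, insert
vaddr=95: (1,3) in TLB -> HIT
vaddr=95: (1,3) in TLB -> HIT
vaddr=226: (3,4) not in TLB -> MISS, insert
vaddr=225: (3,4) in TLB -> HIT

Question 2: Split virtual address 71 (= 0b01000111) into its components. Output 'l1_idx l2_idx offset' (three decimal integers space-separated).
vaddr = 71 = 0b01000111
  top 2 bits -> l1_idx = 1
  next 3 bits -> l2_idx = 0
  bottom 3 bits -> offset = 7

Answer: 1 0 7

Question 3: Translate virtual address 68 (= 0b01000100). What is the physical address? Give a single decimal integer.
vaddr = 68 = 0b01000100
Split: l1_idx=1, l2_idx=0, offset=4
L1[1] = 1
L2[1][0] = 37
paddr = 37 * 8 + 4 = 300

Answer: 300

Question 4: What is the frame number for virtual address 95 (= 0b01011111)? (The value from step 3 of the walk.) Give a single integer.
vaddr = 95: l1_idx=1, l2_idx=3
L1[1] = 1; L2[1][3] = 60

Answer: 60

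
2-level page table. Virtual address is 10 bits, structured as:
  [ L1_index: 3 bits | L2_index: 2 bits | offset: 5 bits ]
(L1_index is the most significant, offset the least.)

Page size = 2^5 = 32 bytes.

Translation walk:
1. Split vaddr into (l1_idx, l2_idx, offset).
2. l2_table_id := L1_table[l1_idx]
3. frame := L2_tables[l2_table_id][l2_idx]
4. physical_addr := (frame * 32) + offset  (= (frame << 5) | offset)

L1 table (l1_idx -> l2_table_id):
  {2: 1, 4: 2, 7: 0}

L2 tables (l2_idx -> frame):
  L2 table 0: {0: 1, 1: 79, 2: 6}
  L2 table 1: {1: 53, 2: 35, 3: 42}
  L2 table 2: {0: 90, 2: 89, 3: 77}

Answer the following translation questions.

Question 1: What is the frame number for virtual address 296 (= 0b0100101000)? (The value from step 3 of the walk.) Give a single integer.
vaddr = 296: l1_idx=2, l2_idx=1
L1[2] = 1; L2[1][1] = 53

Answer: 53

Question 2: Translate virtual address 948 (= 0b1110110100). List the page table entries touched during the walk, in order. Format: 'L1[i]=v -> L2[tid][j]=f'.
Answer: L1[7]=0 -> L2[0][1]=79

Derivation:
vaddr = 948 = 0b1110110100
Split: l1_idx=7, l2_idx=1, offset=20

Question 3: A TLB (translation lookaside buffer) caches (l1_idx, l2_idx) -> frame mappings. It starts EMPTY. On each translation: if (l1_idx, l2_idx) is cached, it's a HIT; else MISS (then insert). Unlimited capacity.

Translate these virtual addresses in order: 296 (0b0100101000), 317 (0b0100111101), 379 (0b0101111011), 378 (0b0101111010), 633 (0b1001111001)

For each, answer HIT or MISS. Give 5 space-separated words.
vaddr=296: (2,1) not in TLB -> MISS, insert
vaddr=317: (2,1) in TLB -> HIT
vaddr=379: (2,3) not in TLB -> MISS, insert
vaddr=378: (2,3) in TLB -> HIT
vaddr=633: (4,3) not in TLB -> MISS, insert

Answer: MISS HIT MISS HIT MISS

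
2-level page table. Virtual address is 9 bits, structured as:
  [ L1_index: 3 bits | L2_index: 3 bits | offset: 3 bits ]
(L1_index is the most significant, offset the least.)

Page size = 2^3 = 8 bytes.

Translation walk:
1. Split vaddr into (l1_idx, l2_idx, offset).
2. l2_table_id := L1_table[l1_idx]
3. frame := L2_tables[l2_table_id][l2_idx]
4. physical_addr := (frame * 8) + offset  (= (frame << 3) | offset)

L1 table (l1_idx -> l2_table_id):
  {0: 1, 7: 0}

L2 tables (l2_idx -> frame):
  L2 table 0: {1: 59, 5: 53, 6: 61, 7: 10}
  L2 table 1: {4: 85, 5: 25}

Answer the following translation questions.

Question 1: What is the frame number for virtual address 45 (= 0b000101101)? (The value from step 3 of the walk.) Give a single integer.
vaddr = 45: l1_idx=0, l2_idx=5
L1[0] = 1; L2[1][5] = 25

Answer: 25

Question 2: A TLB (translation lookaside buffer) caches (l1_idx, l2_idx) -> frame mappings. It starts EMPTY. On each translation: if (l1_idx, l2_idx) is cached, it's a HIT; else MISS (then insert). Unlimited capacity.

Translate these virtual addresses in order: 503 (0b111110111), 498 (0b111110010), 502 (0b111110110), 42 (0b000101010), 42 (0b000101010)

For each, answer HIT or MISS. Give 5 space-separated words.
Answer: MISS HIT HIT MISS HIT

Derivation:
vaddr=503: (7,6) not in TLB -> MISS, insert
vaddr=498: (7,6) in TLB -> HIT
vaddr=502: (7,6) in TLB -> HIT
vaddr=42: (0,5) not in TLB -> MISS, insert
vaddr=42: (0,5) in TLB -> HIT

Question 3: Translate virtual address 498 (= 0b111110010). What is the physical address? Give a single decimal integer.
vaddr = 498 = 0b111110010
Split: l1_idx=7, l2_idx=6, offset=2
L1[7] = 0
L2[0][6] = 61
paddr = 61 * 8 + 2 = 490

Answer: 490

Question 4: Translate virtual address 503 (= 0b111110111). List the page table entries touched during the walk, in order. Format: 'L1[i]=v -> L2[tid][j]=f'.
Answer: L1[7]=0 -> L2[0][6]=61

Derivation:
vaddr = 503 = 0b111110111
Split: l1_idx=7, l2_idx=6, offset=7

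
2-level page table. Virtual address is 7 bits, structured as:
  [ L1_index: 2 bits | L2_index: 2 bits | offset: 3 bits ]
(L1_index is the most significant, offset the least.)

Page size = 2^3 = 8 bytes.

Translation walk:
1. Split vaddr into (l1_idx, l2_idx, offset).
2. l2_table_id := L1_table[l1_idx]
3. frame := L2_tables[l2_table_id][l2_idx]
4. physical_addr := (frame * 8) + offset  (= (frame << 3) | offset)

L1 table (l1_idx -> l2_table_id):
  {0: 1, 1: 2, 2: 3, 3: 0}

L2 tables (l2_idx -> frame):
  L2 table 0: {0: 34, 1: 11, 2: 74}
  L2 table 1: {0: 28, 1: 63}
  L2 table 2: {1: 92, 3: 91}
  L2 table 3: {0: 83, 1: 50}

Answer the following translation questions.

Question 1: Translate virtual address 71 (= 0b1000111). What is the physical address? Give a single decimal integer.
vaddr = 71 = 0b1000111
Split: l1_idx=2, l2_idx=0, offset=7
L1[2] = 3
L2[3][0] = 83
paddr = 83 * 8 + 7 = 671

Answer: 671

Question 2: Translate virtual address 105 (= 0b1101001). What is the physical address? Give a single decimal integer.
vaddr = 105 = 0b1101001
Split: l1_idx=3, l2_idx=1, offset=1
L1[3] = 0
L2[0][1] = 11
paddr = 11 * 8 + 1 = 89

Answer: 89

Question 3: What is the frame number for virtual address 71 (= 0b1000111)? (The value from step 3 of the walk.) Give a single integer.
vaddr = 71: l1_idx=2, l2_idx=0
L1[2] = 3; L2[3][0] = 83

Answer: 83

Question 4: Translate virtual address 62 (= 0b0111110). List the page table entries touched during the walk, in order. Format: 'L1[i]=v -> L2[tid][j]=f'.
Answer: L1[1]=2 -> L2[2][3]=91

Derivation:
vaddr = 62 = 0b0111110
Split: l1_idx=1, l2_idx=3, offset=6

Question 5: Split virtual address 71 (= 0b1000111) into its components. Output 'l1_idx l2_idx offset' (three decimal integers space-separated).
vaddr = 71 = 0b1000111
  top 2 bits -> l1_idx = 2
  next 2 bits -> l2_idx = 0
  bottom 3 bits -> offset = 7

Answer: 2 0 7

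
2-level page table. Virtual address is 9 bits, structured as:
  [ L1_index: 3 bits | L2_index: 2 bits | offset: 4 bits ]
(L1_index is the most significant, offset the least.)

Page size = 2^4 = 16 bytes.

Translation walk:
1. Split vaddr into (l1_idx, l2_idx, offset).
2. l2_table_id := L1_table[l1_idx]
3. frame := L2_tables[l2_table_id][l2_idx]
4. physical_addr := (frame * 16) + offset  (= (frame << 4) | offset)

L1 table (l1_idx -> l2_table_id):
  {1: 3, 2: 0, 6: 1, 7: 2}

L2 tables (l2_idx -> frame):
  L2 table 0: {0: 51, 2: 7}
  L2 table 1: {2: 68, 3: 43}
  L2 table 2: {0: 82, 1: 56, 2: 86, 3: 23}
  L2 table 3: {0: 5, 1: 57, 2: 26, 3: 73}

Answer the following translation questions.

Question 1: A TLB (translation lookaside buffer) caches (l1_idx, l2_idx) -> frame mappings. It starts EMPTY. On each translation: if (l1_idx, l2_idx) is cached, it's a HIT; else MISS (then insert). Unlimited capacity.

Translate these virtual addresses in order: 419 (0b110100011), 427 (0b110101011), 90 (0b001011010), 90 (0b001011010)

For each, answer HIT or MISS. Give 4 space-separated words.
Answer: MISS HIT MISS HIT

Derivation:
vaddr=419: (6,2) not in TLB -> MISS, insert
vaddr=427: (6,2) in TLB -> HIT
vaddr=90: (1,1) not in TLB -> MISS, insert
vaddr=90: (1,1) in TLB -> HIT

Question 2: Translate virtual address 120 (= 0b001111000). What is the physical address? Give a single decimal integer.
Answer: 1176

Derivation:
vaddr = 120 = 0b001111000
Split: l1_idx=1, l2_idx=3, offset=8
L1[1] = 3
L2[3][3] = 73
paddr = 73 * 16 + 8 = 1176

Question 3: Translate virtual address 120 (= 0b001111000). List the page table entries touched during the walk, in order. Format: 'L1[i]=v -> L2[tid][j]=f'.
Answer: L1[1]=3 -> L2[3][3]=73

Derivation:
vaddr = 120 = 0b001111000
Split: l1_idx=1, l2_idx=3, offset=8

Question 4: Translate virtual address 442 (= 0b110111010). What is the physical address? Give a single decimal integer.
vaddr = 442 = 0b110111010
Split: l1_idx=6, l2_idx=3, offset=10
L1[6] = 1
L2[1][3] = 43
paddr = 43 * 16 + 10 = 698

Answer: 698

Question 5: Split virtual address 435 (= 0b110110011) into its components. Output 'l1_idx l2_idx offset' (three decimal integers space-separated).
Answer: 6 3 3

Derivation:
vaddr = 435 = 0b110110011
  top 3 bits -> l1_idx = 6
  next 2 bits -> l2_idx = 3
  bottom 4 bits -> offset = 3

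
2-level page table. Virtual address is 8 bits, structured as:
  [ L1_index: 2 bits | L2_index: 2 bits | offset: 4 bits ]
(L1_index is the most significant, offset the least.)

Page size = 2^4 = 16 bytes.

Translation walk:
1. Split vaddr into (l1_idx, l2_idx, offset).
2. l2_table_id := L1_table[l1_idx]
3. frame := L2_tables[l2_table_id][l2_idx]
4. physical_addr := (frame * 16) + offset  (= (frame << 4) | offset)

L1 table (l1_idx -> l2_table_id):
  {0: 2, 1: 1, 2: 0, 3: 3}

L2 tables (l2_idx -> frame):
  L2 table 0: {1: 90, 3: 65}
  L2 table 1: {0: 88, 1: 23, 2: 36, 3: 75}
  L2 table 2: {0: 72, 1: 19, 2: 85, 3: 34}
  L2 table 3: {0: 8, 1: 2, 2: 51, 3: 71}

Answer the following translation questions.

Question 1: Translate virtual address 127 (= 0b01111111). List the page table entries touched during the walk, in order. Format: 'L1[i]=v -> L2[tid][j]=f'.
vaddr = 127 = 0b01111111
Split: l1_idx=1, l2_idx=3, offset=15

Answer: L1[1]=1 -> L2[1][3]=75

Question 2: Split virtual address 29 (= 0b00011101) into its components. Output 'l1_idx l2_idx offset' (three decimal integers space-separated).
Answer: 0 1 13

Derivation:
vaddr = 29 = 0b00011101
  top 2 bits -> l1_idx = 0
  next 2 bits -> l2_idx = 1
  bottom 4 bits -> offset = 13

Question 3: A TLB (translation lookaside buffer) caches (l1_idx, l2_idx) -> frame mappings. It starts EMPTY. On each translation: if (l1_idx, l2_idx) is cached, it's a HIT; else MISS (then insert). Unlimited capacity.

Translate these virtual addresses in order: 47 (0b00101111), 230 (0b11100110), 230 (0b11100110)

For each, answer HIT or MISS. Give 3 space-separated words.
vaddr=47: (0,2) not in TLB -> MISS, insert
vaddr=230: (3,2) not in TLB -> MISS, insert
vaddr=230: (3,2) in TLB -> HIT

Answer: MISS MISS HIT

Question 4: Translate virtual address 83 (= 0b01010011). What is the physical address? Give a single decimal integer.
vaddr = 83 = 0b01010011
Split: l1_idx=1, l2_idx=1, offset=3
L1[1] = 1
L2[1][1] = 23
paddr = 23 * 16 + 3 = 371

Answer: 371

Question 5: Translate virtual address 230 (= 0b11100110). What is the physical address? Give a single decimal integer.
vaddr = 230 = 0b11100110
Split: l1_idx=3, l2_idx=2, offset=6
L1[3] = 3
L2[3][2] = 51
paddr = 51 * 16 + 6 = 822

Answer: 822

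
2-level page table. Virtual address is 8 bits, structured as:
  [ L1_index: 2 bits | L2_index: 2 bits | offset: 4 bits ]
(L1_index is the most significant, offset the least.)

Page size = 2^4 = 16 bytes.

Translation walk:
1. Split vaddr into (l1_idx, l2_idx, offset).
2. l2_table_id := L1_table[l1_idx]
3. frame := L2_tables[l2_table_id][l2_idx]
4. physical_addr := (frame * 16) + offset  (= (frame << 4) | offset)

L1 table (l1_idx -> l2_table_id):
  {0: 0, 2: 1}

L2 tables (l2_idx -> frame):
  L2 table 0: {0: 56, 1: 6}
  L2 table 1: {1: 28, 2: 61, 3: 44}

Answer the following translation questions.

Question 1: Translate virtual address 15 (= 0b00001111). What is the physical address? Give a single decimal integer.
Answer: 911

Derivation:
vaddr = 15 = 0b00001111
Split: l1_idx=0, l2_idx=0, offset=15
L1[0] = 0
L2[0][0] = 56
paddr = 56 * 16 + 15 = 911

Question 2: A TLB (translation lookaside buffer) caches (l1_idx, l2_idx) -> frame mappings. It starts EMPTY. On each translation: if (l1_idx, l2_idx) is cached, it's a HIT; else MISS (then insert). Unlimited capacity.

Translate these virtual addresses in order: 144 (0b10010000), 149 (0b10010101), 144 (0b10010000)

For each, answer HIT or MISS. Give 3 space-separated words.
vaddr=144: (2,1) not in TLB -> MISS, insert
vaddr=149: (2,1) in TLB -> HIT
vaddr=144: (2,1) in TLB -> HIT

Answer: MISS HIT HIT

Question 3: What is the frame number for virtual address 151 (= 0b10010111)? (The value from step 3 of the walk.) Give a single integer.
Answer: 28

Derivation:
vaddr = 151: l1_idx=2, l2_idx=1
L1[2] = 1; L2[1][1] = 28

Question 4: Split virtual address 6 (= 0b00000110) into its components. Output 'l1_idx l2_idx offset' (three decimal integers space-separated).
Answer: 0 0 6

Derivation:
vaddr = 6 = 0b00000110
  top 2 bits -> l1_idx = 0
  next 2 bits -> l2_idx = 0
  bottom 4 bits -> offset = 6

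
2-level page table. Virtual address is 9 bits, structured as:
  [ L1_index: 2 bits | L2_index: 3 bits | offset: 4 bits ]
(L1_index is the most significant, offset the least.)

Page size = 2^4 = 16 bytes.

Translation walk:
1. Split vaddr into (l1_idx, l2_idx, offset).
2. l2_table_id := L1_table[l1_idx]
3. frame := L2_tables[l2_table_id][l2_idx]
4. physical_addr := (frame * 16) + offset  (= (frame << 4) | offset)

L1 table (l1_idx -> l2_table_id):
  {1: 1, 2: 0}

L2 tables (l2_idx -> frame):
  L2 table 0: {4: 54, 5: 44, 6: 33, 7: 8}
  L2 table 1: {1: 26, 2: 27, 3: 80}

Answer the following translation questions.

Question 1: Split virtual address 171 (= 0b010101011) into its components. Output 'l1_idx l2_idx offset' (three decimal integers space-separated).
Answer: 1 2 11

Derivation:
vaddr = 171 = 0b010101011
  top 2 bits -> l1_idx = 1
  next 3 bits -> l2_idx = 2
  bottom 4 bits -> offset = 11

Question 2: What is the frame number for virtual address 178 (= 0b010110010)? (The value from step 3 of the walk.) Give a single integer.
Answer: 80

Derivation:
vaddr = 178: l1_idx=1, l2_idx=3
L1[1] = 1; L2[1][3] = 80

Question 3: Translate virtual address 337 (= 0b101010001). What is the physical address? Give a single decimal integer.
Answer: 705

Derivation:
vaddr = 337 = 0b101010001
Split: l1_idx=2, l2_idx=5, offset=1
L1[2] = 0
L2[0][5] = 44
paddr = 44 * 16 + 1 = 705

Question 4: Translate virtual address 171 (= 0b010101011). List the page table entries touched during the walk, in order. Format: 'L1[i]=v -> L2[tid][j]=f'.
vaddr = 171 = 0b010101011
Split: l1_idx=1, l2_idx=2, offset=11

Answer: L1[1]=1 -> L2[1][2]=27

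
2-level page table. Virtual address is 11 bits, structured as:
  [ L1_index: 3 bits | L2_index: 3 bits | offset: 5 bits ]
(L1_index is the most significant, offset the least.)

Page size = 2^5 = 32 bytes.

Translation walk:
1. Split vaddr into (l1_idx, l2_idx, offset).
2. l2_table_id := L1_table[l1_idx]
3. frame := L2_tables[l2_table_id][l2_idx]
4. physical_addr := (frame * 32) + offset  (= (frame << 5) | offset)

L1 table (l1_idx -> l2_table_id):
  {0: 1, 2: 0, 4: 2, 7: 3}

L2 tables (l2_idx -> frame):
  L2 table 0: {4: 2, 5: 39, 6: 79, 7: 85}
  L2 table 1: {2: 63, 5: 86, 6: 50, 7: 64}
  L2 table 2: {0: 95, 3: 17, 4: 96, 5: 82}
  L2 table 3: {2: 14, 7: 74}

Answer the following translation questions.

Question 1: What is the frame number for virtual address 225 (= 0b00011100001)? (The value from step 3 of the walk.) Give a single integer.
Answer: 64

Derivation:
vaddr = 225: l1_idx=0, l2_idx=7
L1[0] = 1; L2[1][7] = 64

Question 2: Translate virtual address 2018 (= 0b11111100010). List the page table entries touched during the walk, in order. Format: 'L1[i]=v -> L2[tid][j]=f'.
vaddr = 2018 = 0b11111100010
Split: l1_idx=7, l2_idx=7, offset=2

Answer: L1[7]=3 -> L2[3][7]=74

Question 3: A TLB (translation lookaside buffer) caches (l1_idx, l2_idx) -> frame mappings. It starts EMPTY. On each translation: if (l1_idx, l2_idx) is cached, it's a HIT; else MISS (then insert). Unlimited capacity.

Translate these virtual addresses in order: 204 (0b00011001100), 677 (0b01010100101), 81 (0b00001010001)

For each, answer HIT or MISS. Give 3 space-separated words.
Answer: MISS MISS MISS

Derivation:
vaddr=204: (0,6) not in TLB -> MISS, insert
vaddr=677: (2,5) not in TLB -> MISS, insert
vaddr=81: (0,2) not in TLB -> MISS, insert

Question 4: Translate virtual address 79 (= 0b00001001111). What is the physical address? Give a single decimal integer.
vaddr = 79 = 0b00001001111
Split: l1_idx=0, l2_idx=2, offset=15
L1[0] = 1
L2[1][2] = 63
paddr = 63 * 32 + 15 = 2031

Answer: 2031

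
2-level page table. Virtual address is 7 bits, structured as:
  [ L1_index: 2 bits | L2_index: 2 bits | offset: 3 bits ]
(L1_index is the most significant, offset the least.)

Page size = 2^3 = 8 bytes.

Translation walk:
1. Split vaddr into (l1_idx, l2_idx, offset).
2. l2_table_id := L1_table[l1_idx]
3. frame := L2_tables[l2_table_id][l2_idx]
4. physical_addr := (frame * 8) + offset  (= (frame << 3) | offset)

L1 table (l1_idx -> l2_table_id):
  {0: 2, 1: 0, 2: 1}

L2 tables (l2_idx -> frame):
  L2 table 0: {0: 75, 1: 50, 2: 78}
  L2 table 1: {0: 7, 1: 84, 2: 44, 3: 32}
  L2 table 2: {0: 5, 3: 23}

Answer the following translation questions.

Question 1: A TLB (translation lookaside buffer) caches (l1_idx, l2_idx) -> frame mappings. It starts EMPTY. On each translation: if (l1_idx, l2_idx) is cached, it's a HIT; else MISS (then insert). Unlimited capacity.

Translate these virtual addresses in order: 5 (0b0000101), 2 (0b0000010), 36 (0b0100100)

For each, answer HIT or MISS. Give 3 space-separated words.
Answer: MISS HIT MISS

Derivation:
vaddr=5: (0,0) not in TLB -> MISS, insert
vaddr=2: (0,0) in TLB -> HIT
vaddr=36: (1,0) not in TLB -> MISS, insert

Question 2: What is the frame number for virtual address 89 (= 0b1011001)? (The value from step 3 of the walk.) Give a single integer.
vaddr = 89: l1_idx=2, l2_idx=3
L1[2] = 1; L2[1][3] = 32

Answer: 32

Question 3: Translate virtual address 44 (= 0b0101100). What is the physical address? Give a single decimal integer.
vaddr = 44 = 0b0101100
Split: l1_idx=1, l2_idx=1, offset=4
L1[1] = 0
L2[0][1] = 50
paddr = 50 * 8 + 4 = 404

Answer: 404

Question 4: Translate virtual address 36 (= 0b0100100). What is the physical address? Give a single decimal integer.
Answer: 604

Derivation:
vaddr = 36 = 0b0100100
Split: l1_idx=1, l2_idx=0, offset=4
L1[1] = 0
L2[0][0] = 75
paddr = 75 * 8 + 4 = 604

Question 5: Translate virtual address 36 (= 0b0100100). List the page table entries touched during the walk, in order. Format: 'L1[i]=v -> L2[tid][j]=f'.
vaddr = 36 = 0b0100100
Split: l1_idx=1, l2_idx=0, offset=4

Answer: L1[1]=0 -> L2[0][0]=75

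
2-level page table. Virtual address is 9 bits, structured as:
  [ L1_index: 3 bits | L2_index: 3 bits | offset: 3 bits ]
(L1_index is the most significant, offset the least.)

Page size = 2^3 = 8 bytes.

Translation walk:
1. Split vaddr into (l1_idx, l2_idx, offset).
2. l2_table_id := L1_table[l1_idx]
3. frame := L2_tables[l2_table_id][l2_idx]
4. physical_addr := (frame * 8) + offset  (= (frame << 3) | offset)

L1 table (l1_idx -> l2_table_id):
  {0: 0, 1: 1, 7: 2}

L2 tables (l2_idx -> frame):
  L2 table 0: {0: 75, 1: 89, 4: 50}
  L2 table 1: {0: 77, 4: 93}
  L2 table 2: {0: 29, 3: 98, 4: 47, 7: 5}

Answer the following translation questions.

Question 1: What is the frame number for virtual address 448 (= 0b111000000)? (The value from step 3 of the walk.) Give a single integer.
Answer: 29

Derivation:
vaddr = 448: l1_idx=7, l2_idx=0
L1[7] = 2; L2[2][0] = 29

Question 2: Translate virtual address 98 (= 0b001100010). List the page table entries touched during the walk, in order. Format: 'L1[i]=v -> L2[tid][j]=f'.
Answer: L1[1]=1 -> L2[1][4]=93

Derivation:
vaddr = 98 = 0b001100010
Split: l1_idx=1, l2_idx=4, offset=2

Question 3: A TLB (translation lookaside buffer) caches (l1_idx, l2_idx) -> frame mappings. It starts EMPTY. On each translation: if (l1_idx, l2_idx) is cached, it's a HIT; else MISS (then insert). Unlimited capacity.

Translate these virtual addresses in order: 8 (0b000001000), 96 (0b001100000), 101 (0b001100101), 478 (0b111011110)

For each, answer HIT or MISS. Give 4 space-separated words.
vaddr=8: (0,1) not in TLB -> MISS, insert
vaddr=96: (1,4) not in TLB -> MISS, insert
vaddr=101: (1,4) in TLB -> HIT
vaddr=478: (7,3) not in TLB -> MISS, insert

Answer: MISS MISS HIT MISS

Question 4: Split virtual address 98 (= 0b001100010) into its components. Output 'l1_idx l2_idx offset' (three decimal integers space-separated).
vaddr = 98 = 0b001100010
  top 3 bits -> l1_idx = 1
  next 3 bits -> l2_idx = 4
  bottom 3 bits -> offset = 2

Answer: 1 4 2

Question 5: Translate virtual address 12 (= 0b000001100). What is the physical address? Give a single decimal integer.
Answer: 716

Derivation:
vaddr = 12 = 0b000001100
Split: l1_idx=0, l2_idx=1, offset=4
L1[0] = 0
L2[0][1] = 89
paddr = 89 * 8 + 4 = 716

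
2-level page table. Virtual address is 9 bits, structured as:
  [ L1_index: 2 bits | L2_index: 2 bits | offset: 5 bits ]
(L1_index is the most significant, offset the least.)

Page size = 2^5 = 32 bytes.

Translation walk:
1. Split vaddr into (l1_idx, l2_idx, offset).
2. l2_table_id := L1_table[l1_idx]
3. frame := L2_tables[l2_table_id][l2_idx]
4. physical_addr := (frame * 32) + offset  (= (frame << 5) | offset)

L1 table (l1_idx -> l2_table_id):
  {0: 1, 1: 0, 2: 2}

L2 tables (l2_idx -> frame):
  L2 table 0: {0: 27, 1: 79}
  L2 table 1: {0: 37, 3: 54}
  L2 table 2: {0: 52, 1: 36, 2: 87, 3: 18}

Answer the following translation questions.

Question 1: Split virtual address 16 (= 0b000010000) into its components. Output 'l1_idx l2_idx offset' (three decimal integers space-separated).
Answer: 0 0 16

Derivation:
vaddr = 16 = 0b000010000
  top 2 bits -> l1_idx = 0
  next 2 bits -> l2_idx = 0
  bottom 5 bits -> offset = 16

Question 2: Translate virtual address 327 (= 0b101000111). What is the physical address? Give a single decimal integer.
vaddr = 327 = 0b101000111
Split: l1_idx=2, l2_idx=2, offset=7
L1[2] = 2
L2[2][2] = 87
paddr = 87 * 32 + 7 = 2791

Answer: 2791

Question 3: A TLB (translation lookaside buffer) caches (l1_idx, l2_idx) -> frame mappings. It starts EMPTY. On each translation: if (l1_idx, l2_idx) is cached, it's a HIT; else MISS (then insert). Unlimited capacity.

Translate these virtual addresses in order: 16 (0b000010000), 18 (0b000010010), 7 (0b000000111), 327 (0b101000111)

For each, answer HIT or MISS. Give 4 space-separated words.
Answer: MISS HIT HIT MISS

Derivation:
vaddr=16: (0,0) not in TLB -> MISS, insert
vaddr=18: (0,0) in TLB -> HIT
vaddr=7: (0,0) in TLB -> HIT
vaddr=327: (2,2) not in TLB -> MISS, insert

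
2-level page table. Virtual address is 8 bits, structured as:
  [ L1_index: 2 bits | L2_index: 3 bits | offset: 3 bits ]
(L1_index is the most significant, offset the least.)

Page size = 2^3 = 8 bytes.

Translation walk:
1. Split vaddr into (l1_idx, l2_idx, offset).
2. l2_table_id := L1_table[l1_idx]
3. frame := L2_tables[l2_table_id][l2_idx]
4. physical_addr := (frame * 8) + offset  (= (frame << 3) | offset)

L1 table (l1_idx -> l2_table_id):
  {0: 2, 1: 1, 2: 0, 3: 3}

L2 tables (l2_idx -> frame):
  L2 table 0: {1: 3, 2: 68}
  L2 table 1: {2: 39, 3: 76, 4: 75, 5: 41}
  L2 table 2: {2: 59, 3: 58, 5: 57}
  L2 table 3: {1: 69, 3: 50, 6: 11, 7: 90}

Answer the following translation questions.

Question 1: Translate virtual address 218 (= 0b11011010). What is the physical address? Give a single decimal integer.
vaddr = 218 = 0b11011010
Split: l1_idx=3, l2_idx=3, offset=2
L1[3] = 3
L2[3][3] = 50
paddr = 50 * 8 + 2 = 402

Answer: 402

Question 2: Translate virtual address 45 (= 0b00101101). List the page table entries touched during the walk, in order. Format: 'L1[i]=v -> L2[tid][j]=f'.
Answer: L1[0]=2 -> L2[2][5]=57

Derivation:
vaddr = 45 = 0b00101101
Split: l1_idx=0, l2_idx=5, offset=5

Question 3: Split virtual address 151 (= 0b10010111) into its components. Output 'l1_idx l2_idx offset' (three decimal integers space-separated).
vaddr = 151 = 0b10010111
  top 2 bits -> l1_idx = 2
  next 3 bits -> l2_idx = 2
  bottom 3 bits -> offset = 7

Answer: 2 2 7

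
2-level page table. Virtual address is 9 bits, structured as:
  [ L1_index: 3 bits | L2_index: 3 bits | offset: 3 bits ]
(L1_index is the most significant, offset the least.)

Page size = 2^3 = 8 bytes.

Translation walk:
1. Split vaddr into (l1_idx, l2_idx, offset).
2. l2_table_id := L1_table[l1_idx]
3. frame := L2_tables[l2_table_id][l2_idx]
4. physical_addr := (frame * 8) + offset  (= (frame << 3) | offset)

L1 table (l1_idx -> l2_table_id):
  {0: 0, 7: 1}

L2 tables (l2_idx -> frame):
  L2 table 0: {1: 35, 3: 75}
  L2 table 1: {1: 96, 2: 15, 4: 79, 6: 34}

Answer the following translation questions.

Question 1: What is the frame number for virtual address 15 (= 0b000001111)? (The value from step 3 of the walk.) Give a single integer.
vaddr = 15: l1_idx=0, l2_idx=1
L1[0] = 0; L2[0][1] = 35

Answer: 35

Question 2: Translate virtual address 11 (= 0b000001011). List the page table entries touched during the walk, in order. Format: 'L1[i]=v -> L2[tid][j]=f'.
Answer: L1[0]=0 -> L2[0][1]=35

Derivation:
vaddr = 11 = 0b000001011
Split: l1_idx=0, l2_idx=1, offset=3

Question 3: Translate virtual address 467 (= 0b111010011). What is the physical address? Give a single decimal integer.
vaddr = 467 = 0b111010011
Split: l1_idx=7, l2_idx=2, offset=3
L1[7] = 1
L2[1][2] = 15
paddr = 15 * 8 + 3 = 123

Answer: 123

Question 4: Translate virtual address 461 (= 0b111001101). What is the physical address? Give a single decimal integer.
vaddr = 461 = 0b111001101
Split: l1_idx=7, l2_idx=1, offset=5
L1[7] = 1
L2[1][1] = 96
paddr = 96 * 8 + 5 = 773

Answer: 773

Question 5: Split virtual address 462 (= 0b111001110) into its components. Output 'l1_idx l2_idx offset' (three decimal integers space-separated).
Answer: 7 1 6

Derivation:
vaddr = 462 = 0b111001110
  top 3 bits -> l1_idx = 7
  next 3 bits -> l2_idx = 1
  bottom 3 bits -> offset = 6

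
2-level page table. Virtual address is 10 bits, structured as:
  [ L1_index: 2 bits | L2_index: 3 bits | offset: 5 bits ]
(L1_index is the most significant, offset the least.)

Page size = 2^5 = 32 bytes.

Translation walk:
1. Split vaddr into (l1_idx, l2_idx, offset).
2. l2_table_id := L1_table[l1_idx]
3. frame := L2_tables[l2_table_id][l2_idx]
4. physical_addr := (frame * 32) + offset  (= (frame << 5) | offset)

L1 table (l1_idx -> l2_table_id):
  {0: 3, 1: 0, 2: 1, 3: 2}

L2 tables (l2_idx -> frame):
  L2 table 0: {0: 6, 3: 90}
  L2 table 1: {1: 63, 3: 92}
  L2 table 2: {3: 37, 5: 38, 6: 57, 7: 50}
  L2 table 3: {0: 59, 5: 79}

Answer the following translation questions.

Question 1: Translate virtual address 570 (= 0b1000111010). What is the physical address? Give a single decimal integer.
Answer: 2042

Derivation:
vaddr = 570 = 0b1000111010
Split: l1_idx=2, l2_idx=1, offset=26
L1[2] = 1
L2[1][1] = 63
paddr = 63 * 32 + 26 = 2042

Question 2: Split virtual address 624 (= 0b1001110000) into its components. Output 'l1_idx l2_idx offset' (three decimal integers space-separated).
Answer: 2 3 16

Derivation:
vaddr = 624 = 0b1001110000
  top 2 bits -> l1_idx = 2
  next 3 bits -> l2_idx = 3
  bottom 5 bits -> offset = 16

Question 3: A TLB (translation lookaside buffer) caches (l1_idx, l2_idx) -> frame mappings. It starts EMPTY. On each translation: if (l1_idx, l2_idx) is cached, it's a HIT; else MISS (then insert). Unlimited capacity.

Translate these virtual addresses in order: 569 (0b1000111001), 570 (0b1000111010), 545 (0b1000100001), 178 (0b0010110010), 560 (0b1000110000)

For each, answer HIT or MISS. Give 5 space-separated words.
Answer: MISS HIT HIT MISS HIT

Derivation:
vaddr=569: (2,1) not in TLB -> MISS, insert
vaddr=570: (2,1) in TLB -> HIT
vaddr=545: (2,1) in TLB -> HIT
vaddr=178: (0,5) not in TLB -> MISS, insert
vaddr=560: (2,1) in TLB -> HIT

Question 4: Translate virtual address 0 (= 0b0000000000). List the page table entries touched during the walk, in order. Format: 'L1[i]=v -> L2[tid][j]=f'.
Answer: L1[0]=3 -> L2[3][0]=59

Derivation:
vaddr = 0 = 0b0000000000
Split: l1_idx=0, l2_idx=0, offset=0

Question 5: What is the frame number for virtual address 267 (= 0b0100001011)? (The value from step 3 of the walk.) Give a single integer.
vaddr = 267: l1_idx=1, l2_idx=0
L1[1] = 0; L2[0][0] = 6

Answer: 6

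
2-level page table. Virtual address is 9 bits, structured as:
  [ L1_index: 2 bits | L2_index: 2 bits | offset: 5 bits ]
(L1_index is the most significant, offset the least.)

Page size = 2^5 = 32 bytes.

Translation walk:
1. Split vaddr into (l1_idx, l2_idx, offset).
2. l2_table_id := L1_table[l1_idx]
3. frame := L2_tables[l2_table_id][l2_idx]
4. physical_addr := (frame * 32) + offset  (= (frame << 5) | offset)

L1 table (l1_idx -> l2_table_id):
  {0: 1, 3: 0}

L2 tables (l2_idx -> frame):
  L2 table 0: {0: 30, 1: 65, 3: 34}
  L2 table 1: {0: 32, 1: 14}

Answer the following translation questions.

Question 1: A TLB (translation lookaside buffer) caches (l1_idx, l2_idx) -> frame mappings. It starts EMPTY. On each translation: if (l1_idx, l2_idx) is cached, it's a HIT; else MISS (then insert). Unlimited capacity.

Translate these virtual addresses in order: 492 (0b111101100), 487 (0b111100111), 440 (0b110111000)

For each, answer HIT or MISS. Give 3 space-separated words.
Answer: MISS HIT MISS

Derivation:
vaddr=492: (3,3) not in TLB -> MISS, insert
vaddr=487: (3,3) in TLB -> HIT
vaddr=440: (3,1) not in TLB -> MISS, insert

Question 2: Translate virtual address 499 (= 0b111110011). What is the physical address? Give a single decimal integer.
vaddr = 499 = 0b111110011
Split: l1_idx=3, l2_idx=3, offset=19
L1[3] = 0
L2[0][3] = 34
paddr = 34 * 32 + 19 = 1107

Answer: 1107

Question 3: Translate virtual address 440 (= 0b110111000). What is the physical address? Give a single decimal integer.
vaddr = 440 = 0b110111000
Split: l1_idx=3, l2_idx=1, offset=24
L1[3] = 0
L2[0][1] = 65
paddr = 65 * 32 + 24 = 2104

Answer: 2104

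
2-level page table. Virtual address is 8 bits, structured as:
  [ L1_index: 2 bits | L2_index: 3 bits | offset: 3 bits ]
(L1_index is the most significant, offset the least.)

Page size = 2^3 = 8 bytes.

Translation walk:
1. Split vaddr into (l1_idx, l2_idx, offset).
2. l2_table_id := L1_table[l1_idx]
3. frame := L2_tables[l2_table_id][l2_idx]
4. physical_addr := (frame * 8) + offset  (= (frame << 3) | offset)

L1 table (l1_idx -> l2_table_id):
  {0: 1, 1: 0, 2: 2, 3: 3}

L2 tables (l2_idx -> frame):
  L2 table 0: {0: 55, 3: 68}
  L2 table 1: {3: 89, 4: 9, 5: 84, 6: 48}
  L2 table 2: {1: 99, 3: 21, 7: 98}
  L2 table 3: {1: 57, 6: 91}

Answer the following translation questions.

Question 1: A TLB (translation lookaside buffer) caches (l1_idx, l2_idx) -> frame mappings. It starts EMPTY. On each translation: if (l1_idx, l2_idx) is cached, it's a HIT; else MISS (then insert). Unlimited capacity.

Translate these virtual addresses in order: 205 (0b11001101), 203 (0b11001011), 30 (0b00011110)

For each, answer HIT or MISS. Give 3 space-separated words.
vaddr=205: (3,1) not in TLB -> MISS, insert
vaddr=203: (3,1) in TLB -> HIT
vaddr=30: (0,3) not in TLB -> MISS, insert

Answer: MISS HIT MISS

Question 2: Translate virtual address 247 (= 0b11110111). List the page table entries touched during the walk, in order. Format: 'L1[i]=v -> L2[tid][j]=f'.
Answer: L1[3]=3 -> L2[3][6]=91

Derivation:
vaddr = 247 = 0b11110111
Split: l1_idx=3, l2_idx=6, offset=7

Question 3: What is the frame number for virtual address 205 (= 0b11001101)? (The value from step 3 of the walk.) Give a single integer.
Answer: 57

Derivation:
vaddr = 205: l1_idx=3, l2_idx=1
L1[3] = 3; L2[3][1] = 57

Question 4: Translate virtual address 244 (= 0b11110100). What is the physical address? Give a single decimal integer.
vaddr = 244 = 0b11110100
Split: l1_idx=3, l2_idx=6, offset=4
L1[3] = 3
L2[3][6] = 91
paddr = 91 * 8 + 4 = 732

Answer: 732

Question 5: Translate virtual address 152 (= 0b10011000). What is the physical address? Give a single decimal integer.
Answer: 168

Derivation:
vaddr = 152 = 0b10011000
Split: l1_idx=2, l2_idx=3, offset=0
L1[2] = 2
L2[2][3] = 21
paddr = 21 * 8 + 0 = 168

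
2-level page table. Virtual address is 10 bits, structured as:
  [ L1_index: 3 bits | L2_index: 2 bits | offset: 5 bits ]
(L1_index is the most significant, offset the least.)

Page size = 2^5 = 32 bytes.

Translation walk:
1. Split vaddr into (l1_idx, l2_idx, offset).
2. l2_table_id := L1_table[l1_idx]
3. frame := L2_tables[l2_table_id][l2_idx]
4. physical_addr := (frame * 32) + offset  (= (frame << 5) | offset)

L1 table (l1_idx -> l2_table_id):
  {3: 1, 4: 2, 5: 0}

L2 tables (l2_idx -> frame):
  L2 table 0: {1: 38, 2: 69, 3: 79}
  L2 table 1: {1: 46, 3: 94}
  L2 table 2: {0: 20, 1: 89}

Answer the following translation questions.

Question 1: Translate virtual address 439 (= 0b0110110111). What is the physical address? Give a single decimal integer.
Answer: 1495

Derivation:
vaddr = 439 = 0b0110110111
Split: l1_idx=3, l2_idx=1, offset=23
L1[3] = 1
L2[1][1] = 46
paddr = 46 * 32 + 23 = 1495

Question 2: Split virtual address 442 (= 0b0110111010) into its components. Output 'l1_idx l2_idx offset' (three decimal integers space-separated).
vaddr = 442 = 0b0110111010
  top 3 bits -> l1_idx = 3
  next 2 bits -> l2_idx = 1
  bottom 5 bits -> offset = 26

Answer: 3 1 26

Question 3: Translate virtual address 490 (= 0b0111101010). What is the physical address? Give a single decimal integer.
Answer: 3018

Derivation:
vaddr = 490 = 0b0111101010
Split: l1_idx=3, l2_idx=3, offset=10
L1[3] = 1
L2[1][3] = 94
paddr = 94 * 32 + 10 = 3018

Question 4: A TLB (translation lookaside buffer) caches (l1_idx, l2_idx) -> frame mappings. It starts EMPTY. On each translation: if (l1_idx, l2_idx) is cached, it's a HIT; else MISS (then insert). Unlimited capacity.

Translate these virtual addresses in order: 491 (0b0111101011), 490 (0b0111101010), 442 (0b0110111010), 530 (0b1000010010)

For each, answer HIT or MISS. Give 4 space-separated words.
vaddr=491: (3,3) not in TLB -> MISS, insert
vaddr=490: (3,3) in TLB -> HIT
vaddr=442: (3,1) not in TLB -> MISS, insert
vaddr=530: (4,0) not in TLB -> MISS, insert

Answer: MISS HIT MISS MISS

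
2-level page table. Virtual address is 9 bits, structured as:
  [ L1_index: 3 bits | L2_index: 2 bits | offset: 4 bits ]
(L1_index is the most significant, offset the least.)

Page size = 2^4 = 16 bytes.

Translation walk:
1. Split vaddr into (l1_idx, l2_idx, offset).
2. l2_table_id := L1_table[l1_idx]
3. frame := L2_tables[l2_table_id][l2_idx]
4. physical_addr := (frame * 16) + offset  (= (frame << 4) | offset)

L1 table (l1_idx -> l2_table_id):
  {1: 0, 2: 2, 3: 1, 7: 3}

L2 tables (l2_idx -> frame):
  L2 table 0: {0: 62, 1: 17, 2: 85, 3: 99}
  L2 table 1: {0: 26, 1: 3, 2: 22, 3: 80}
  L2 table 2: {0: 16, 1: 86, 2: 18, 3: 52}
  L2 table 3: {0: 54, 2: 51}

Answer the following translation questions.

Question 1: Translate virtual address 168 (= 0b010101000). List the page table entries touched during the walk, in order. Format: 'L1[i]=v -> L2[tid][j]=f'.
Answer: L1[2]=2 -> L2[2][2]=18

Derivation:
vaddr = 168 = 0b010101000
Split: l1_idx=2, l2_idx=2, offset=8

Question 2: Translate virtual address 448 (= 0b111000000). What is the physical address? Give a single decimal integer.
Answer: 864

Derivation:
vaddr = 448 = 0b111000000
Split: l1_idx=7, l2_idx=0, offset=0
L1[7] = 3
L2[3][0] = 54
paddr = 54 * 16 + 0 = 864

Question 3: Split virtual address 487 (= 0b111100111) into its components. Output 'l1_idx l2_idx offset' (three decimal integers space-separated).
vaddr = 487 = 0b111100111
  top 3 bits -> l1_idx = 7
  next 2 bits -> l2_idx = 2
  bottom 4 bits -> offset = 7

Answer: 7 2 7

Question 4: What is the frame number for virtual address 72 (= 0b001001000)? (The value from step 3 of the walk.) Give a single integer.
Answer: 62

Derivation:
vaddr = 72: l1_idx=1, l2_idx=0
L1[1] = 0; L2[0][0] = 62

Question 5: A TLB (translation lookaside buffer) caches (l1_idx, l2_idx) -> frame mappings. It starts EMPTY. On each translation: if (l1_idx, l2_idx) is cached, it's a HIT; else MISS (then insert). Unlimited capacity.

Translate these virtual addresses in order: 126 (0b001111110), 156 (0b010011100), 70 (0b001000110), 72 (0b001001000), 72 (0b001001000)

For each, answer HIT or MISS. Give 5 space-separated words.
vaddr=126: (1,3) not in TLB -> MISS, insert
vaddr=156: (2,1) not in TLB -> MISS, insert
vaddr=70: (1,0) not in TLB -> MISS, insert
vaddr=72: (1,0) in TLB -> HIT
vaddr=72: (1,0) in TLB -> HIT

Answer: MISS MISS MISS HIT HIT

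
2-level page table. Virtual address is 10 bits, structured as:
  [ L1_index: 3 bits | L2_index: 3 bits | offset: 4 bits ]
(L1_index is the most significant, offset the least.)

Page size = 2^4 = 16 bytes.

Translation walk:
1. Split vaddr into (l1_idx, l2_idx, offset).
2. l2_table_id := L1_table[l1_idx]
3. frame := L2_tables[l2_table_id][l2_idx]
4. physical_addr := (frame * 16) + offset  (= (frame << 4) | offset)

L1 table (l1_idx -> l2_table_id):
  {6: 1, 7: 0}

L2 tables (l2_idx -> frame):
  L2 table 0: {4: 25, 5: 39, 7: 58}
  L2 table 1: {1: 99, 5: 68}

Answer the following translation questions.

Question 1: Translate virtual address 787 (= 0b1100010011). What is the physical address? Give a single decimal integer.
vaddr = 787 = 0b1100010011
Split: l1_idx=6, l2_idx=1, offset=3
L1[6] = 1
L2[1][1] = 99
paddr = 99 * 16 + 3 = 1587

Answer: 1587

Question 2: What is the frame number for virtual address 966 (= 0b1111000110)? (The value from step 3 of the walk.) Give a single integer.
Answer: 25

Derivation:
vaddr = 966: l1_idx=7, l2_idx=4
L1[7] = 0; L2[0][4] = 25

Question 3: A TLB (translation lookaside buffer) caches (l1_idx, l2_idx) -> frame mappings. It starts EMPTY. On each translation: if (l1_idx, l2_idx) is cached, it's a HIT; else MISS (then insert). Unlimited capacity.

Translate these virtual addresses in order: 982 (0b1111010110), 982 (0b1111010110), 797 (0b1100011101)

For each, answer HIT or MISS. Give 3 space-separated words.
vaddr=982: (7,5) not in TLB -> MISS, insert
vaddr=982: (7,5) in TLB -> HIT
vaddr=797: (6,1) not in TLB -> MISS, insert

Answer: MISS HIT MISS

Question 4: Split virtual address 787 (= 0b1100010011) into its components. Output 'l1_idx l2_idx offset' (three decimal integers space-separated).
vaddr = 787 = 0b1100010011
  top 3 bits -> l1_idx = 6
  next 3 bits -> l2_idx = 1
  bottom 4 bits -> offset = 3

Answer: 6 1 3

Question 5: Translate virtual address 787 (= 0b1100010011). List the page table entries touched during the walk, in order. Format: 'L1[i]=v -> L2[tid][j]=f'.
Answer: L1[6]=1 -> L2[1][1]=99

Derivation:
vaddr = 787 = 0b1100010011
Split: l1_idx=6, l2_idx=1, offset=3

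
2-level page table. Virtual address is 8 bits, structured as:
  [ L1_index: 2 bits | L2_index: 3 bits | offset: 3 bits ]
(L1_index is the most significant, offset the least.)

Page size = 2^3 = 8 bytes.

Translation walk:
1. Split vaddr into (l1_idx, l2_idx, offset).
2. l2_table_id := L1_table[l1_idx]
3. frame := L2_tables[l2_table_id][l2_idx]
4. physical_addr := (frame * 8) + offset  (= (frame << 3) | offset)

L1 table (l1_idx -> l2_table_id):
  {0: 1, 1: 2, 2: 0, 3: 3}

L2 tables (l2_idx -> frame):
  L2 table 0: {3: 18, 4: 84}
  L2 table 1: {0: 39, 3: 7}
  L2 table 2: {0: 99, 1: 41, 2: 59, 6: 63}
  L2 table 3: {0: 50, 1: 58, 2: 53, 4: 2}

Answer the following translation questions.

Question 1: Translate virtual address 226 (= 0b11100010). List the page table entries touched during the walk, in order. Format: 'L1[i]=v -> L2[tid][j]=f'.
vaddr = 226 = 0b11100010
Split: l1_idx=3, l2_idx=4, offset=2

Answer: L1[3]=3 -> L2[3][4]=2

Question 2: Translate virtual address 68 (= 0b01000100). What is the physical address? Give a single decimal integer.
vaddr = 68 = 0b01000100
Split: l1_idx=1, l2_idx=0, offset=4
L1[1] = 2
L2[2][0] = 99
paddr = 99 * 8 + 4 = 796

Answer: 796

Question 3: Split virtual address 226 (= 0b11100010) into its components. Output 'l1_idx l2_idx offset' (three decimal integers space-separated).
vaddr = 226 = 0b11100010
  top 2 bits -> l1_idx = 3
  next 3 bits -> l2_idx = 4
  bottom 3 bits -> offset = 2

Answer: 3 4 2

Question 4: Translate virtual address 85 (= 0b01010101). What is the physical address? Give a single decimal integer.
vaddr = 85 = 0b01010101
Split: l1_idx=1, l2_idx=2, offset=5
L1[1] = 2
L2[2][2] = 59
paddr = 59 * 8 + 5 = 477

Answer: 477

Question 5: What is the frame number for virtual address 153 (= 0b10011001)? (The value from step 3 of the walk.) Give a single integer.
vaddr = 153: l1_idx=2, l2_idx=3
L1[2] = 0; L2[0][3] = 18

Answer: 18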